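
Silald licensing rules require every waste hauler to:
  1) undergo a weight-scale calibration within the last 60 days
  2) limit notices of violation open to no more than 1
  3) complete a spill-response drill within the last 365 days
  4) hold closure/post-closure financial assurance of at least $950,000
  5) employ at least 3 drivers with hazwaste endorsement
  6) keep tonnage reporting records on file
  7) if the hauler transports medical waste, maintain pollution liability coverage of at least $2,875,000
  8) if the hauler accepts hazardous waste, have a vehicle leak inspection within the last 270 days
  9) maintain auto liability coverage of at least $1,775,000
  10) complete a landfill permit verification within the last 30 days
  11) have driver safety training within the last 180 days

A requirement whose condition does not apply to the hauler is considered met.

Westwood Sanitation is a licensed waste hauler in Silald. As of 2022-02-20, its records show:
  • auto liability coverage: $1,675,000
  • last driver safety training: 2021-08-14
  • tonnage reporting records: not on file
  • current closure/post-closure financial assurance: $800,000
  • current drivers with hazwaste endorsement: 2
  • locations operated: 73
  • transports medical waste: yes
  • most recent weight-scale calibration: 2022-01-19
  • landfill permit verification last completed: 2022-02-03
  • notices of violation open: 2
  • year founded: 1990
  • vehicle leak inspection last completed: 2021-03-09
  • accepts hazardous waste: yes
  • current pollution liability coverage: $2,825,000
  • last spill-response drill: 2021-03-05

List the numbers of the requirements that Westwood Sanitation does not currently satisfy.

2, 4, 5, 6, 7, 8, 9, 11

1. weight-scale calibration 32 days ago vs limit 60 → met
2. notices of violation open 2 > 1 → not met
3. spill-response drill 352 days ago vs limit 365 → met
4. closure/post-closure financial assurance $800,000 < $950,000 → not met
5. drivers with hazwaste endorsement 2 < 3 → not met
6. tonnage reporting records absent → not met
7. condition 'transports medical waste' holds; pollution liability coverage $2,825,000 < $2,875,000 → not met
8. condition 'accepts hazardous waste' holds; vehicle leak inspection 348 days ago vs limit 270 → not met
9. auto liability coverage $1,675,000 < $1,775,000 → not met
10. landfill permit verification 17 days ago vs limit 30 → met
11. driver safety training 190 days ago vs limit 180 → not met
Not met: 2, 4, 5, 6, 7, 8, 9, 11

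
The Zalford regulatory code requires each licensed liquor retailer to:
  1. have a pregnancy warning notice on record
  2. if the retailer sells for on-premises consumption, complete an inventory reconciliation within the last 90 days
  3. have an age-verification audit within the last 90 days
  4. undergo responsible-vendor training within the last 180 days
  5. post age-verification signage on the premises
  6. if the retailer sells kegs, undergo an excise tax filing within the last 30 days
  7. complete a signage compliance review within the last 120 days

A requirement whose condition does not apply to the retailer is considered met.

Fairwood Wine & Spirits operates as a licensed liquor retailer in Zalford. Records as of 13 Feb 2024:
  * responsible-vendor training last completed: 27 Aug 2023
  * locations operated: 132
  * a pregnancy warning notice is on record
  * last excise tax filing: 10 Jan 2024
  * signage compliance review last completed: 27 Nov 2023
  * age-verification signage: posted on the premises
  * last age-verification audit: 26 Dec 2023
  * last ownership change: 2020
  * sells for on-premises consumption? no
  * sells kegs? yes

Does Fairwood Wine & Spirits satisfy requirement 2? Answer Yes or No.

Yes

2. condition 'sells for on-premises consumption' does not hold → requirement n/a → met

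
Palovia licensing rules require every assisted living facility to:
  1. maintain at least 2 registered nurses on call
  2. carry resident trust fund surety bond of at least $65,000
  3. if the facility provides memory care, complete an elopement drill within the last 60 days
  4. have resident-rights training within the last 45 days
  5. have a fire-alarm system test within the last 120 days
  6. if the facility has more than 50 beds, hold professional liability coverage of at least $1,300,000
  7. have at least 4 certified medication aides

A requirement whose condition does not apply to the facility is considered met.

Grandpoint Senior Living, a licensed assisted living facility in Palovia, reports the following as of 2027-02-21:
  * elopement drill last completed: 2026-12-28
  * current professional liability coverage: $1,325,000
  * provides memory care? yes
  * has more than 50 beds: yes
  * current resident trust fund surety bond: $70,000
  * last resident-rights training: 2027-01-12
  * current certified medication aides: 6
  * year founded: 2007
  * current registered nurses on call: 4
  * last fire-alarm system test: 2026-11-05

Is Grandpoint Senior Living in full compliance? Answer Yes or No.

1. registered nurses on call 4 ≥ 2 → met
2. resident trust fund surety bond $70,000 ≥ $65,000 → met
3. condition 'provides memory care' holds; elopement drill 55 days ago vs limit 60 → met
4. resident-rights training 40 days ago vs limit 45 → met
5. fire-alarm system test 108 days ago vs limit 120 → met
6. condition 'has more than 50 beds' holds; professional liability coverage $1,325,000 ≥ $1,300,000 → met
7. certified medication aides 6 ≥ 4 → met
All met.

Yes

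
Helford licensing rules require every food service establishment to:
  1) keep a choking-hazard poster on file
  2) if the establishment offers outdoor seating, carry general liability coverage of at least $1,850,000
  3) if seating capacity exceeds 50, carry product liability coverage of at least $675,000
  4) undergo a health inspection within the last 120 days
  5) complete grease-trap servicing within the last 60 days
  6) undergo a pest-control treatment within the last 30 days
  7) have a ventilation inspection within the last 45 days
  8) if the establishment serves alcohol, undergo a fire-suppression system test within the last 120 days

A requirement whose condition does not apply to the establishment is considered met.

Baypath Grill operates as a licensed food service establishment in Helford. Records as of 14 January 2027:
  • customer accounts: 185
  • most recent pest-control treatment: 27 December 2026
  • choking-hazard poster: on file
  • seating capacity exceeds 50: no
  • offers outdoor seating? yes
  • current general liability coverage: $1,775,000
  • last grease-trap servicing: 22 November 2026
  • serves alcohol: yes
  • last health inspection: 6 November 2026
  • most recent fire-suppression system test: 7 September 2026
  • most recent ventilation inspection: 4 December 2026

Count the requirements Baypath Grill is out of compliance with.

1. choking-hazard poster present → met
2. condition 'offers outdoor seating' holds; general liability coverage $1,775,000 < $1,850,000 → not met
3. condition 'seating capacity exceeds 50' does not hold → requirement n/a → met
4. health inspection 69 days ago vs limit 120 → met
5. grease-trap servicing 53 days ago vs limit 60 → met
6. pest-control treatment 18 days ago vs limit 30 → met
7. ventilation inspection 41 days ago vs limit 45 → met
8. condition 'serves alcohol' holds; fire-suppression system test 129 days ago vs limit 120 → not met
Not met: 2 of 8

2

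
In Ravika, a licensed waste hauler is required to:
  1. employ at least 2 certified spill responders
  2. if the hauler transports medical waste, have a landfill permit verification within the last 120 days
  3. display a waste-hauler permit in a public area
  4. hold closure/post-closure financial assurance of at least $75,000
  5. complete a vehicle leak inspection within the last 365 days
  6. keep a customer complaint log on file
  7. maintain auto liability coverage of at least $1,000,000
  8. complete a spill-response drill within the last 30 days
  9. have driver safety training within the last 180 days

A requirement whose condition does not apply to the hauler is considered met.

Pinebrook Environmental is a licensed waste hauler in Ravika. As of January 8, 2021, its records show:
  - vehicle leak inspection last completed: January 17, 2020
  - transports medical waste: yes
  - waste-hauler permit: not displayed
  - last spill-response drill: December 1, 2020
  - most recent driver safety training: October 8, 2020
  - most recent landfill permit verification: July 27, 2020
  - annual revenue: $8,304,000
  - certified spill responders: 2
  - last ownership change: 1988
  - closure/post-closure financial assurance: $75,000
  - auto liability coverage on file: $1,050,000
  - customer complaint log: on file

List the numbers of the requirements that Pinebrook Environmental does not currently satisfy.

1. certified spill responders 2 ≥ 2 → met
2. condition 'transports medical waste' holds; landfill permit verification 165 days ago vs limit 120 → not met
3. waste-hauler permit absent → not met
4. closure/post-closure financial assurance $75,000 ≥ $75,000 → met
5. vehicle leak inspection 357 days ago vs limit 365 → met
6. customer complaint log present → met
7. auto liability coverage $1,050,000 ≥ $1,000,000 → met
8. spill-response drill 38 days ago vs limit 30 → not met
9. driver safety training 92 days ago vs limit 180 → met
Not met: 2, 3, 8

2, 3, 8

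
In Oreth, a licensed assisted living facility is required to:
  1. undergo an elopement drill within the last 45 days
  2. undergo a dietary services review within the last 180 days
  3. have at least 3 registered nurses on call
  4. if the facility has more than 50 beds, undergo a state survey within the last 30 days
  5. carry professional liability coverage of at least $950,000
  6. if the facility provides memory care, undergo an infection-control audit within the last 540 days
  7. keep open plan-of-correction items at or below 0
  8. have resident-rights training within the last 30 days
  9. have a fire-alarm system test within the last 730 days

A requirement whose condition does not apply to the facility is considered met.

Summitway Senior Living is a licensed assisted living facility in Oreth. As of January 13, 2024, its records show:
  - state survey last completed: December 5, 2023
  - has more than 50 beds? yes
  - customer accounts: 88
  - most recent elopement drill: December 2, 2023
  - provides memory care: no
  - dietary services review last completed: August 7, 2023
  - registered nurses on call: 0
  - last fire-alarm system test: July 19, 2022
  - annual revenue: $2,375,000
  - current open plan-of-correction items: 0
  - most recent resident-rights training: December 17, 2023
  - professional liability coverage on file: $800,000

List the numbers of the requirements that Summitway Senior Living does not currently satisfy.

3, 4, 5

1. elopement drill 42 days ago vs limit 45 → met
2. dietary services review 159 days ago vs limit 180 → met
3. registered nurses on call 0 < 3 → not met
4. condition 'has more than 50 beds' holds; state survey 39 days ago vs limit 30 → not met
5. professional liability coverage $800,000 < $950,000 → not met
6. condition 'provides memory care' does not hold → requirement n/a → met
7. open plan-of-correction items 0 ≤ 0 → met
8. resident-rights training 27 days ago vs limit 30 → met
9. fire-alarm system test 543 days ago vs limit 730 → met
Not met: 3, 4, 5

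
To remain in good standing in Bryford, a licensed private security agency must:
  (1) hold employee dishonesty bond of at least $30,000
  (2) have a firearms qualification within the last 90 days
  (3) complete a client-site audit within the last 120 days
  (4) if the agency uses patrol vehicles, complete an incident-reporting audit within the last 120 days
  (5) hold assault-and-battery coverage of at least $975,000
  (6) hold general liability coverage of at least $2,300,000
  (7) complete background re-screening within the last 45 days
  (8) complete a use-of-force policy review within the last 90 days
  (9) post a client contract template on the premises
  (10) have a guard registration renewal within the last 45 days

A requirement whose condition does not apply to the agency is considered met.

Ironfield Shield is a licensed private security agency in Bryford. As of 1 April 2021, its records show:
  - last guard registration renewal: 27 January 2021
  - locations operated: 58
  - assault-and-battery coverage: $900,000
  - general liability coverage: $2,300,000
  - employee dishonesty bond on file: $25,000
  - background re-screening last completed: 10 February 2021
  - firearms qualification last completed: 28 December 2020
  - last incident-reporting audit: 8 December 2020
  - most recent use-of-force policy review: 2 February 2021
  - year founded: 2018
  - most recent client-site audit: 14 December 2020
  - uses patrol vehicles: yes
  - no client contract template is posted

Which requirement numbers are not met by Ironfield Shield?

1, 2, 5, 7, 9, 10

1. employee dishonesty bond $25,000 < $30,000 → not met
2. firearms qualification 94 days ago vs limit 90 → not met
3. client-site audit 108 days ago vs limit 120 → met
4. condition 'uses patrol vehicles' holds; incident-reporting audit 114 days ago vs limit 120 → met
5. assault-and-battery coverage $900,000 < $975,000 → not met
6. general liability coverage $2,300,000 ≥ $2,300,000 → met
7. background re-screening 50 days ago vs limit 45 → not met
8. use-of-force policy review 58 days ago vs limit 90 → met
9. client contract template absent → not met
10. guard registration renewal 64 days ago vs limit 45 → not met
Not met: 1, 2, 5, 7, 9, 10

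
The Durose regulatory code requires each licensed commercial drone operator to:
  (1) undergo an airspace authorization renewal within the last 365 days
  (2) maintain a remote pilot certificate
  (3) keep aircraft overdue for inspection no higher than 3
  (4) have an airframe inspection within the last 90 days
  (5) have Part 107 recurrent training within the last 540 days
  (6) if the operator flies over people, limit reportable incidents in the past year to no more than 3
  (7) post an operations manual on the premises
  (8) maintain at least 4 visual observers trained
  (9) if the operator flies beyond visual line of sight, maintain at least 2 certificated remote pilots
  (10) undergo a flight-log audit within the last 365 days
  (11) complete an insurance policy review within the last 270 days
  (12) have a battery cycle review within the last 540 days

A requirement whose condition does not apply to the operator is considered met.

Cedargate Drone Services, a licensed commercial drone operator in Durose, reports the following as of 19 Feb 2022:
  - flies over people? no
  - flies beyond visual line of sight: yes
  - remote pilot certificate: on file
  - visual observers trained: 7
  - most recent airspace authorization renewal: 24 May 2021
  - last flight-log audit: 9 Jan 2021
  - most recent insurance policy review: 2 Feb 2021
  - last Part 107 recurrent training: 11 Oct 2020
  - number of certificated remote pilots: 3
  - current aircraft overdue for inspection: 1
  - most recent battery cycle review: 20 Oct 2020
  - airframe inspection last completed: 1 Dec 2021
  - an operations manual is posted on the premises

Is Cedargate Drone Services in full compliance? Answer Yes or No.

No

1. airspace authorization renewal 271 days ago vs limit 365 → met
2. remote pilot certificate present → met
3. aircraft overdue for inspection 1 ≤ 3 → met
4. airframe inspection 80 days ago vs limit 90 → met
5. Part 107 recurrent training 496 days ago vs limit 540 → met
6. condition 'flies over people' does not hold → requirement n/a → met
7. operations manual present → met
8. visual observers trained 7 ≥ 4 → met
9. condition 'flies beyond visual line of sight' holds; certificated remote pilots 3 ≥ 2 → met
10. flight-log audit 406 days ago vs limit 365 → not met
11. insurance policy review 382 days ago vs limit 270 → not met
12. battery cycle review 487 days ago vs limit 540 → met
Not met: 10, 11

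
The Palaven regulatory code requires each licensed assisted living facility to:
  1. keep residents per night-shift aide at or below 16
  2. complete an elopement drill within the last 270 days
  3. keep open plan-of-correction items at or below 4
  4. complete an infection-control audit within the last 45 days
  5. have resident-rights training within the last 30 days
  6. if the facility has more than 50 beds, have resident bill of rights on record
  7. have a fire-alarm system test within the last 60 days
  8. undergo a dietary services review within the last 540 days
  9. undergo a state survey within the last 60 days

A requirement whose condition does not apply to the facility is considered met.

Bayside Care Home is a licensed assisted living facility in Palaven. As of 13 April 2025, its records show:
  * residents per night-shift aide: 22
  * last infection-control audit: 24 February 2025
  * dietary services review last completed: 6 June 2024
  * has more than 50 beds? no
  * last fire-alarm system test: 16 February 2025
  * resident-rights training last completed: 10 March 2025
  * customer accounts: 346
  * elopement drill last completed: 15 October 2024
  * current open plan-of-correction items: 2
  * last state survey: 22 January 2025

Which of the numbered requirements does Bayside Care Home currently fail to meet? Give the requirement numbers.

1. residents per night-shift aide 22 > 16 → not met
2. elopement drill 180 days ago vs limit 270 → met
3. open plan-of-correction items 2 ≤ 4 → met
4. infection-control audit 48 days ago vs limit 45 → not met
5. resident-rights training 34 days ago vs limit 30 → not met
6. condition 'has more than 50 beds' does not hold → requirement n/a → met
7. fire-alarm system test 56 days ago vs limit 60 → met
8. dietary services review 311 days ago vs limit 540 → met
9. state survey 81 days ago vs limit 60 → not met
Not met: 1, 4, 5, 9

1, 4, 5, 9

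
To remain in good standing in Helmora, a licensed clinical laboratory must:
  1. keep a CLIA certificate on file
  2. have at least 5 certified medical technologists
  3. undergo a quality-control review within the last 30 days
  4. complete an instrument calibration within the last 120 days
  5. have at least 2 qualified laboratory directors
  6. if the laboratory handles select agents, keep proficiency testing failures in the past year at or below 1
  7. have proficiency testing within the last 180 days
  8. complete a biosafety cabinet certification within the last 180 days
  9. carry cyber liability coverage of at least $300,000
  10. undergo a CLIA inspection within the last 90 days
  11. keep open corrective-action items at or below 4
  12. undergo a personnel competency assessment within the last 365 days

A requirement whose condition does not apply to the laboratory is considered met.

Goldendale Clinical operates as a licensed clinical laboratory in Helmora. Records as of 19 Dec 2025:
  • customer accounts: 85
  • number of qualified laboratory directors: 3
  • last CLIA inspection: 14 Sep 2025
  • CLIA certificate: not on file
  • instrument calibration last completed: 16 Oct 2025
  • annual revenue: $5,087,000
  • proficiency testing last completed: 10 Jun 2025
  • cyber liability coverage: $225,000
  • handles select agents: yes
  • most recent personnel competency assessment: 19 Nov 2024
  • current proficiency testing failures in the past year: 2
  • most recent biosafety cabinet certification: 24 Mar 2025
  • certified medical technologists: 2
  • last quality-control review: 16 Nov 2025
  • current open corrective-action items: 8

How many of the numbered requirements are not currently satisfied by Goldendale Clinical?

10

1. CLIA certificate absent → not met
2. certified medical technologists 2 < 5 → not met
3. quality-control review 33 days ago vs limit 30 → not met
4. instrument calibration 64 days ago vs limit 120 → met
5. qualified laboratory directors 3 ≥ 2 → met
6. condition 'handles select agents' holds; proficiency testing failures in the past year 2 > 1 → not met
7. proficiency testing 192 days ago vs limit 180 → not met
8. biosafety cabinet certification 270 days ago vs limit 180 → not met
9. cyber liability coverage $225,000 < $300,000 → not met
10. CLIA inspection 96 days ago vs limit 90 → not met
11. open corrective-action items 8 > 4 → not met
12. personnel competency assessment 395 days ago vs limit 365 → not met
Not met: 10 of 12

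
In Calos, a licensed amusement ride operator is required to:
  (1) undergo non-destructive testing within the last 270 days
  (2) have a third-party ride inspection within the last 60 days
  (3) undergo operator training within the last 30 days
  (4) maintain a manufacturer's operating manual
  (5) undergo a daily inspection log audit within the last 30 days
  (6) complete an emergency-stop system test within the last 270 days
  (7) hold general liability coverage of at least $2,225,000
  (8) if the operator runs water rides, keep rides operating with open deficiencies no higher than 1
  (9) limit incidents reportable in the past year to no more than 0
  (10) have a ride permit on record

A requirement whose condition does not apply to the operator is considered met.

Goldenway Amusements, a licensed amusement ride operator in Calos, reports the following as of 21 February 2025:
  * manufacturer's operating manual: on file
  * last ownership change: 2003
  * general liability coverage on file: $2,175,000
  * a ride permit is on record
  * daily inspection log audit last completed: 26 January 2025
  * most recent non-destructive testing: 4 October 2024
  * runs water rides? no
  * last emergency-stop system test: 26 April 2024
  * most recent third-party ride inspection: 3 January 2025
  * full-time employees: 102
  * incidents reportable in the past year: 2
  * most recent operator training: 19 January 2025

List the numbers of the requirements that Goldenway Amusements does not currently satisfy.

3, 6, 7, 9

1. non-destructive testing 140 days ago vs limit 270 → met
2. third-party ride inspection 49 days ago vs limit 60 → met
3. operator training 33 days ago vs limit 30 → not met
4. manufacturer's operating manual present → met
5. daily inspection log audit 26 days ago vs limit 30 → met
6. emergency-stop system test 301 days ago vs limit 270 → not met
7. general liability coverage $2,175,000 < $2,225,000 → not met
8. condition 'runs water rides' does not hold → requirement n/a → met
9. incidents reportable in the past year 2 > 0 → not met
10. ride permit present → met
Not met: 3, 6, 7, 9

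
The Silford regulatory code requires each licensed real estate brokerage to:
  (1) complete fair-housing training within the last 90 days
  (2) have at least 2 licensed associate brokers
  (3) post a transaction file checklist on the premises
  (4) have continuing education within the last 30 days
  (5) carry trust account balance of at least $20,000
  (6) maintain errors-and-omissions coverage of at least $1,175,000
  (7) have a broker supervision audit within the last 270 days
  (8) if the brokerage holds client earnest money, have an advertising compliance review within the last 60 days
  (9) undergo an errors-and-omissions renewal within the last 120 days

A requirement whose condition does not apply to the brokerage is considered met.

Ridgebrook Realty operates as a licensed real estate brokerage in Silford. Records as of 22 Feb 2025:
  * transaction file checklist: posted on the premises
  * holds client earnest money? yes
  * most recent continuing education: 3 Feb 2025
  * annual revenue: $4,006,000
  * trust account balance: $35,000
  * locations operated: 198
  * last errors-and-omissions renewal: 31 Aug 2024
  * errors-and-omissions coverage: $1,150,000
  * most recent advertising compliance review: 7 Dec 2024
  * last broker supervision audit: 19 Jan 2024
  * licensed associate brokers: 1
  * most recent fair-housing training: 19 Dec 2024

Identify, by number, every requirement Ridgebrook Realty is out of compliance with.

2, 6, 7, 8, 9

1. fair-housing training 65 days ago vs limit 90 → met
2. licensed associate brokers 1 < 2 → not met
3. transaction file checklist present → met
4. continuing education 19 days ago vs limit 30 → met
5. trust account balance $35,000 ≥ $20,000 → met
6. errors-and-omissions coverage $1,150,000 < $1,175,000 → not met
7. broker supervision audit 400 days ago vs limit 270 → not met
8. condition 'holds client earnest money' holds; advertising compliance review 77 days ago vs limit 60 → not met
9. errors-and-omissions renewal 175 days ago vs limit 120 → not met
Not met: 2, 6, 7, 8, 9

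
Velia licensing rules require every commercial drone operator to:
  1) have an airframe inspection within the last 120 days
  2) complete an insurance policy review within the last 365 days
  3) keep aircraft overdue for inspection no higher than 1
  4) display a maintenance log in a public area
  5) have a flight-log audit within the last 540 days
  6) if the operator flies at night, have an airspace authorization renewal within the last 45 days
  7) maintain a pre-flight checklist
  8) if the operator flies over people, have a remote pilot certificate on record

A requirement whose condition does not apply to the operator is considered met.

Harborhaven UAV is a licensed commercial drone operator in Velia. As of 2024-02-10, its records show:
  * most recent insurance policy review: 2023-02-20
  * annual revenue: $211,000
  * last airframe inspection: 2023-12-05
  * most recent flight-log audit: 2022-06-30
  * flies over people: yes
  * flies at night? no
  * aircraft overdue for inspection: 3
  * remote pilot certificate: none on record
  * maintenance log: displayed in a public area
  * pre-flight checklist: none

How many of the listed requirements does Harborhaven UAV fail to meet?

4

1. airframe inspection 67 days ago vs limit 120 → met
2. insurance policy review 355 days ago vs limit 365 → met
3. aircraft overdue for inspection 3 > 1 → not met
4. maintenance log present → met
5. flight-log audit 590 days ago vs limit 540 → not met
6. condition 'flies at night' does not hold → requirement n/a → met
7. pre-flight checklist absent → not met
8. condition 'flies over people' holds; remote pilot certificate absent → not met
Not met: 4 of 8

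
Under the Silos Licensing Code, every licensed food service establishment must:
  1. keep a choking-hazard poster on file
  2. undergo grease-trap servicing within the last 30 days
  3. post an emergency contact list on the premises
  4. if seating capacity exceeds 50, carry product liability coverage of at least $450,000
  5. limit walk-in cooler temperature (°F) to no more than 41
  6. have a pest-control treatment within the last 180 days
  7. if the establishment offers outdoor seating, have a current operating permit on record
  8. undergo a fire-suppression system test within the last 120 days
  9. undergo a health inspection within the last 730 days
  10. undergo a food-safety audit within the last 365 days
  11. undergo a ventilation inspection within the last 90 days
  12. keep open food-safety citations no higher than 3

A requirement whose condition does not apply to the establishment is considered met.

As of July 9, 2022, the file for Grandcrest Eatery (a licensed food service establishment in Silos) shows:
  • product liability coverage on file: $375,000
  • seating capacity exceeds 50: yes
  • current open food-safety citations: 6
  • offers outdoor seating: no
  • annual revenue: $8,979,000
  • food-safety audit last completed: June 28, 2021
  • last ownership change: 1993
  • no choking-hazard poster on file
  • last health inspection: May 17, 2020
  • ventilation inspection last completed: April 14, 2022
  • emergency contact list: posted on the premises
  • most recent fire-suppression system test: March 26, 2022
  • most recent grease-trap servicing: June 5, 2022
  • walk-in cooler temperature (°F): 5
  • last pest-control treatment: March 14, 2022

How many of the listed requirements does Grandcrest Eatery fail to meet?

1. choking-hazard poster absent → not met
2. grease-trap servicing 34 days ago vs limit 30 → not met
3. emergency contact list present → met
4. condition 'seating capacity exceeds 50' holds; product liability coverage $375,000 < $450,000 → not met
5. walk-in cooler temperature (°F) 5 ≤ 41 → met
6. pest-control treatment 117 days ago vs limit 180 → met
7. condition 'offers outdoor seating' does not hold → requirement n/a → met
8. fire-suppression system test 105 days ago vs limit 120 → met
9. health inspection 783 days ago vs limit 730 → not met
10. food-safety audit 376 days ago vs limit 365 → not met
11. ventilation inspection 86 days ago vs limit 90 → met
12. open food-safety citations 6 > 3 → not met
Not met: 6 of 12

6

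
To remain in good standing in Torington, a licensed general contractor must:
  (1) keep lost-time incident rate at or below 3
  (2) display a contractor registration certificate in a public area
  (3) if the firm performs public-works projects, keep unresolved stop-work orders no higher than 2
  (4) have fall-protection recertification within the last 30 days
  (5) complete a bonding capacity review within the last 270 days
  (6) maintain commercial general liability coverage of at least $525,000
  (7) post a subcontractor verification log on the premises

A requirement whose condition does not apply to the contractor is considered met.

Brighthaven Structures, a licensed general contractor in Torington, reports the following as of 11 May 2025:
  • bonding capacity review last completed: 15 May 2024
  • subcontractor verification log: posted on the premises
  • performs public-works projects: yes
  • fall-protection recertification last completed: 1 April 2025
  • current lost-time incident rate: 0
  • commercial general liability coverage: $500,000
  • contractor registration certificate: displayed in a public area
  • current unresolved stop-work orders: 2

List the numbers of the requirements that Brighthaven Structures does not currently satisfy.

4, 5, 6

1. lost-time incident rate 0 ≤ 3 → met
2. contractor registration certificate present → met
3. condition 'performs public-works projects' holds; unresolved stop-work orders 2 ≤ 2 → met
4. fall-protection recertification 40 days ago vs limit 30 → not met
5. bonding capacity review 361 days ago vs limit 270 → not met
6. commercial general liability coverage $500,000 < $525,000 → not met
7. subcontractor verification log present → met
Not met: 4, 5, 6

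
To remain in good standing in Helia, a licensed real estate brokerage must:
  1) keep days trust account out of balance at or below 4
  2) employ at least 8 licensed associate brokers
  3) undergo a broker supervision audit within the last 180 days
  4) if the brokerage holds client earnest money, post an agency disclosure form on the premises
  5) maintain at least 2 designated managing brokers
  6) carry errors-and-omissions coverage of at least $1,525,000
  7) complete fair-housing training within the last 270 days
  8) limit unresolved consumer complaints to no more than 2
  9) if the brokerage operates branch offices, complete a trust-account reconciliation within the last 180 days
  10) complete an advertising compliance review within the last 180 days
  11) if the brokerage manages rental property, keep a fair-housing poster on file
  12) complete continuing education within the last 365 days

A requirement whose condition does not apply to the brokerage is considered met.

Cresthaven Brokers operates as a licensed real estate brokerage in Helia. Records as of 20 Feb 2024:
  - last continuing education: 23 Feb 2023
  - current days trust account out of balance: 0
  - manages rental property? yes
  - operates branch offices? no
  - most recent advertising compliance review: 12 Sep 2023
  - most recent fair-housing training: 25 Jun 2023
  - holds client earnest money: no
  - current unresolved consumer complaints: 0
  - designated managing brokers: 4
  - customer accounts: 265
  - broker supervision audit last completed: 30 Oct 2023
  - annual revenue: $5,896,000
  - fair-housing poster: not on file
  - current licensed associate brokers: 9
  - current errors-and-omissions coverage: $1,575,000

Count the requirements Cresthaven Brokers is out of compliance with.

1. days trust account out of balance 0 ≤ 4 → met
2. licensed associate brokers 9 ≥ 8 → met
3. broker supervision audit 113 days ago vs limit 180 → met
4. condition 'holds client earnest money' does not hold → requirement n/a → met
5. designated managing brokers 4 ≥ 2 → met
6. errors-and-omissions coverage $1,575,000 ≥ $1,525,000 → met
7. fair-housing training 240 days ago vs limit 270 → met
8. unresolved consumer complaints 0 ≤ 2 → met
9. condition 'operates branch offices' does not hold → requirement n/a → met
10. advertising compliance review 161 days ago vs limit 180 → met
11. condition 'manages rental property' holds; fair-housing poster absent → not met
12. continuing education 362 days ago vs limit 365 → met
Not met: 1 of 12

1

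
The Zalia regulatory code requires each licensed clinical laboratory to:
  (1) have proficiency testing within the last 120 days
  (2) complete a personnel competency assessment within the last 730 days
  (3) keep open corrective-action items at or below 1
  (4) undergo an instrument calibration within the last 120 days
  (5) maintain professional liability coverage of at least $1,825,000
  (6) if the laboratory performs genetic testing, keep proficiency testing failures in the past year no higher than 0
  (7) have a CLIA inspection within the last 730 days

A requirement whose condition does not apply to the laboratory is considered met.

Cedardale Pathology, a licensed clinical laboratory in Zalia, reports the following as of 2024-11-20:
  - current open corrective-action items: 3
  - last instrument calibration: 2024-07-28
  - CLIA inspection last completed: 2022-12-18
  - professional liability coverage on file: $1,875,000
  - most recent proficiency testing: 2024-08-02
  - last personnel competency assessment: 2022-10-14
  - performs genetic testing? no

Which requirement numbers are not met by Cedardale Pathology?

2, 3

1. proficiency testing 110 days ago vs limit 120 → met
2. personnel competency assessment 768 days ago vs limit 730 → not met
3. open corrective-action items 3 > 1 → not met
4. instrument calibration 115 days ago vs limit 120 → met
5. professional liability coverage $1,875,000 ≥ $1,825,000 → met
6. condition 'performs genetic testing' does not hold → requirement n/a → met
7. CLIA inspection 703 days ago vs limit 730 → met
Not met: 2, 3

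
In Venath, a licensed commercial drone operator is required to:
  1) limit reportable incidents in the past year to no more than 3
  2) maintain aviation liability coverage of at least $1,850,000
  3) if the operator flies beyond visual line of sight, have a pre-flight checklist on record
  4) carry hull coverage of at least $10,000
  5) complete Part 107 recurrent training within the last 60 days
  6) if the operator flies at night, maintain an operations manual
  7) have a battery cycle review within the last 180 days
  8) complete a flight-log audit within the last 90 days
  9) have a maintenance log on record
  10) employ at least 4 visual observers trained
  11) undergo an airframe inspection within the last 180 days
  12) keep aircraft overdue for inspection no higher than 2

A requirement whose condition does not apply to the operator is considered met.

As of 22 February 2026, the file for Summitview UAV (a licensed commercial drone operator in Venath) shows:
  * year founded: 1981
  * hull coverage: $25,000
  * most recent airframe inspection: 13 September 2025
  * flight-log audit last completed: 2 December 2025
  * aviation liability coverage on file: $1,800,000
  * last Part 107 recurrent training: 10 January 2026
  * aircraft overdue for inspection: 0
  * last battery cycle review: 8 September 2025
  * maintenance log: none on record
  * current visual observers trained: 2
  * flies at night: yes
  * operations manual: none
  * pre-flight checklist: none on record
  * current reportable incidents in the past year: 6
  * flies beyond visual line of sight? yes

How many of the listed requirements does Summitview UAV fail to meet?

6

1. reportable incidents in the past year 6 > 3 → not met
2. aviation liability coverage $1,800,000 < $1,850,000 → not met
3. condition 'flies beyond visual line of sight' holds; pre-flight checklist absent → not met
4. hull coverage $25,000 ≥ $10,000 → met
5. Part 107 recurrent training 43 days ago vs limit 60 → met
6. condition 'flies at night' holds; operations manual absent → not met
7. battery cycle review 167 days ago vs limit 180 → met
8. flight-log audit 82 days ago vs limit 90 → met
9. maintenance log absent → not met
10. visual observers trained 2 < 4 → not met
11. airframe inspection 162 days ago vs limit 180 → met
12. aircraft overdue for inspection 0 ≤ 2 → met
Not met: 6 of 12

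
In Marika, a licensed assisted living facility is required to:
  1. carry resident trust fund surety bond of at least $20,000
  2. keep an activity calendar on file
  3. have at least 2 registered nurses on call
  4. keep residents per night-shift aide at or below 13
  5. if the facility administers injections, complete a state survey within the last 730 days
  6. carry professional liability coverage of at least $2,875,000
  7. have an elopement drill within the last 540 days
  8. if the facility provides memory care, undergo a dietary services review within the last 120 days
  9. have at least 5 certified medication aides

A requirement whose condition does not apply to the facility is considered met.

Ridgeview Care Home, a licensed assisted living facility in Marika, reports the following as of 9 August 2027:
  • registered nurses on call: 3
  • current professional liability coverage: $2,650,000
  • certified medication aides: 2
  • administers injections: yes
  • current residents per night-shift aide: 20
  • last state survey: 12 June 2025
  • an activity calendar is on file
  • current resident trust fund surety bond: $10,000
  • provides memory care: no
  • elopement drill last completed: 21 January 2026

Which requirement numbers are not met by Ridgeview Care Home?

1, 4, 5, 6, 7, 9

1. resident trust fund surety bond $10,000 < $20,000 → not met
2. activity calendar present → met
3. registered nurses on call 3 ≥ 2 → met
4. residents per night-shift aide 20 > 13 → not met
5. condition 'administers injections' holds; state survey 788 days ago vs limit 730 → not met
6. professional liability coverage $2,650,000 < $2,875,000 → not met
7. elopement drill 565 days ago vs limit 540 → not met
8. condition 'provides memory care' does not hold → requirement n/a → met
9. certified medication aides 2 < 5 → not met
Not met: 1, 4, 5, 6, 7, 9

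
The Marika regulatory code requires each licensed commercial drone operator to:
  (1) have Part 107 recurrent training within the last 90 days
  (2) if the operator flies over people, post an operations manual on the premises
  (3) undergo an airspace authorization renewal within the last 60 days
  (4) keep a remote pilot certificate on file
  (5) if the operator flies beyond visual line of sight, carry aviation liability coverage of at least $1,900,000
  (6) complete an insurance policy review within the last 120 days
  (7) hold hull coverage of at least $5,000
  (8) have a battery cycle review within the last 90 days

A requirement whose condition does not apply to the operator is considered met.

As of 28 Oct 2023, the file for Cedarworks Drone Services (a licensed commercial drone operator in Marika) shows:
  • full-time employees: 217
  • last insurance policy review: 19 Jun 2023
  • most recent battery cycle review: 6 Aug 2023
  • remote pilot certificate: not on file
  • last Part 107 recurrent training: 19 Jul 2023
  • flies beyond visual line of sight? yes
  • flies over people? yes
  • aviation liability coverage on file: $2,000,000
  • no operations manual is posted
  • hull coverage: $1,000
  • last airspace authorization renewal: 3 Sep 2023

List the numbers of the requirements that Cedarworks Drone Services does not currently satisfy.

1, 2, 4, 6, 7

1. Part 107 recurrent training 101 days ago vs limit 90 → not met
2. condition 'flies over people' holds; operations manual absent → not met
3. airspace authorization renewal 55 days ago vs limit 60 → met
4. remote pilot certificate absent → not met
5. condition 'flies beyond visual line of sight' holds; aviation liability coverage $2,000,000 ≥ $1,900,000 → met
6. insurance policy review 131 days ago vs limit 120 → not met
7. hull coverage $1,000 < $5,000 → not met
8. battery cycle review 83 days ago vs limit 90 → met
Not met: 1, 2, 4, 6, 7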